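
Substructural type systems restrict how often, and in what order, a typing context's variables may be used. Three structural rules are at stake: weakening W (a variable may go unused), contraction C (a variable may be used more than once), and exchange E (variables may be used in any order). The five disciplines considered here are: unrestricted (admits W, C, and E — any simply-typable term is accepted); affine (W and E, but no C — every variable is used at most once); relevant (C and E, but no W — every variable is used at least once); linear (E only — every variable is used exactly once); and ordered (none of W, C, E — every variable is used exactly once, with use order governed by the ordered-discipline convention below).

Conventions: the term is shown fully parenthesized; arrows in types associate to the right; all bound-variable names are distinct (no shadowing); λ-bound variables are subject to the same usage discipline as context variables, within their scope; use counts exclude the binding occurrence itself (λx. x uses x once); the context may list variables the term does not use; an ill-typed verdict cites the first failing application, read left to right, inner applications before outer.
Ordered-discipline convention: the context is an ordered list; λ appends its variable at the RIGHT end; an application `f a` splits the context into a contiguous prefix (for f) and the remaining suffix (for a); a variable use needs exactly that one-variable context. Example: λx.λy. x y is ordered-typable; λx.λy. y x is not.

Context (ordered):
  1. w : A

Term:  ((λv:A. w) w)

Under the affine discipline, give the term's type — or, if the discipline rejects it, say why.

not well-typed under affine — repeated use of w ×2
counts: w: 2; v [bound]: 0
uses in reading order: w, w
typing: ✓ — A
per-discipline verdicts: ordered ✗; linear ✗; affine ✗; relevant ✗; unrestricted ✓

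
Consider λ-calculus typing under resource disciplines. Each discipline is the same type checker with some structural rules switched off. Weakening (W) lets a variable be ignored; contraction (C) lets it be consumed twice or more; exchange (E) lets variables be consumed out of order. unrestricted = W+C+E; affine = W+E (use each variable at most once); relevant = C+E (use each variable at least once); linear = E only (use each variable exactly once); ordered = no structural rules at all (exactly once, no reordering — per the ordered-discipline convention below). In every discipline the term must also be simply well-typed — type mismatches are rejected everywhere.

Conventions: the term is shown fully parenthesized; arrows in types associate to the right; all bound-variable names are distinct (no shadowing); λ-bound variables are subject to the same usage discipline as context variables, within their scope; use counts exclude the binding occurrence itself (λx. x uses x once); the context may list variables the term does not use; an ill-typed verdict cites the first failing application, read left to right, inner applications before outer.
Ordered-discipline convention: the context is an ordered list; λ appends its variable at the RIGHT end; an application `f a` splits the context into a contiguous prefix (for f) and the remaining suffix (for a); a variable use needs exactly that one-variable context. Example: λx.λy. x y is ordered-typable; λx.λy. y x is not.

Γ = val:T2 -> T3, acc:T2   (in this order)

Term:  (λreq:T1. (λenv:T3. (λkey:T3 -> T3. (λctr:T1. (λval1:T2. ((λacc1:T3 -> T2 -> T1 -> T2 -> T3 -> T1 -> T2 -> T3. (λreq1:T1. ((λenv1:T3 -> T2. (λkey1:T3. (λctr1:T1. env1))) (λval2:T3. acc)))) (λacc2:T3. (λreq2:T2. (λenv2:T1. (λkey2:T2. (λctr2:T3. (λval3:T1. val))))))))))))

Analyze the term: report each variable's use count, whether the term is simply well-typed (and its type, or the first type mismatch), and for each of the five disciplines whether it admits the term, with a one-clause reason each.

usage: val: 1, acc: 1, req (λ-bound): 0, env (λ-bound): 0, key (λ-bound): 0, ctr (λ-bound): 0, val1 (λ-bound): 0, acc1 (λ-bound): 0, req1 (λ-bound): 0, env1 (λ-bound): 1, key1 (λ-bound): 0, ctr1 (λ-bound): 0, val2 (λ-bound): 0, acc2 (λ-bound): 0, req2 (λ-bound): 0, env2 (λ-bound): 0, key2 (λ-bound): 0, ctr2 (λ-bound): 0, val3 (λ-bound): 0
order of uses: env1, acc, val
typing: ✓ — T1 -> T3 -> (T3 -> T3) -> T1 -> T2 -> T1 -> T3 -> T1 -> T3 -> T2
ordered: ✗, req, env, key, ctr, val1, acc1, req1, key1, ctr1, val2, acc2, req2, env2, key2, ctr2, val3 never used (weakening)
linear: ✗, req, env, key, ctr, val1, acc1, req1, key1, ctr1, val2, acc2, req2, env2, key2, ctr2, val3 never used (weakening)
affine: ✓, val, acc, req, env, key, ctr, val1, acc1, req1, env1, key1, ctr1, val2, acc2, req2, env2, key2, ctr2, val3: no repeats, contraction unneeded
relevant: ✗, req, env, key, ctr, val1, acc1, req1, key1, ctr1, val2, acc2, req2, env2, key2, ctr2, val3 never used (weakening)
unrestricted: ✓, simply typable at T1 -> T3 -> (T3 -> T3) -> T1 -> T2 -> T1 -> T3 -> T1 -> T3 -> T2; W, C, E all held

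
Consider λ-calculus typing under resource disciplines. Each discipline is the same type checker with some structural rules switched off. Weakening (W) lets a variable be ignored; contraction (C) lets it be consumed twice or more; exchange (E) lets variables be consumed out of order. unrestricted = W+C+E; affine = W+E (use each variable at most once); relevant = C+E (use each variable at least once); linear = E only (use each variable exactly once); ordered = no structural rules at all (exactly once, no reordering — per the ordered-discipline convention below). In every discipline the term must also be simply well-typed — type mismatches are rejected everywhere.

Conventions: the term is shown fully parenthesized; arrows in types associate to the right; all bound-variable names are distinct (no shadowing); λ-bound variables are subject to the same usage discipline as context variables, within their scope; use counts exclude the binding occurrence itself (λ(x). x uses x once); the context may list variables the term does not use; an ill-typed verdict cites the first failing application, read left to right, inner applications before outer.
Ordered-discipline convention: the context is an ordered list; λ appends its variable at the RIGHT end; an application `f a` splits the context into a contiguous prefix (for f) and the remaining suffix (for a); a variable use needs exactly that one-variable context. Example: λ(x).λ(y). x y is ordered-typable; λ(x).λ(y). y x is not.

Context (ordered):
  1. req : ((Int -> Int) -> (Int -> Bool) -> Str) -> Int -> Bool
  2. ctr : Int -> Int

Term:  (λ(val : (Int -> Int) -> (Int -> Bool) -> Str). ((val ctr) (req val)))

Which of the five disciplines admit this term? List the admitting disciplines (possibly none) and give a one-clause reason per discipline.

admitted by: relevant, unrestricted
counts: req ×1, ctr ×1, val [bound] ×2
left-to-right use order: val, ctr, req, val
typing: well-typed — term : ((Int -> Int) -> (Int -> Bool) -> Str) -> Str
ordered: ✗, needs contraction — val ×2
linear: ✗, needs contraction — val ×2
affine: ✗, needs contraction — val ×2
relevant: ✓, req, ctr, val: all used, weakening unneeded
unrestricted: ✓, simply typable at ((Int -> Int) -> (Int -> Bool) -> Str) -> Str; W, C, E all held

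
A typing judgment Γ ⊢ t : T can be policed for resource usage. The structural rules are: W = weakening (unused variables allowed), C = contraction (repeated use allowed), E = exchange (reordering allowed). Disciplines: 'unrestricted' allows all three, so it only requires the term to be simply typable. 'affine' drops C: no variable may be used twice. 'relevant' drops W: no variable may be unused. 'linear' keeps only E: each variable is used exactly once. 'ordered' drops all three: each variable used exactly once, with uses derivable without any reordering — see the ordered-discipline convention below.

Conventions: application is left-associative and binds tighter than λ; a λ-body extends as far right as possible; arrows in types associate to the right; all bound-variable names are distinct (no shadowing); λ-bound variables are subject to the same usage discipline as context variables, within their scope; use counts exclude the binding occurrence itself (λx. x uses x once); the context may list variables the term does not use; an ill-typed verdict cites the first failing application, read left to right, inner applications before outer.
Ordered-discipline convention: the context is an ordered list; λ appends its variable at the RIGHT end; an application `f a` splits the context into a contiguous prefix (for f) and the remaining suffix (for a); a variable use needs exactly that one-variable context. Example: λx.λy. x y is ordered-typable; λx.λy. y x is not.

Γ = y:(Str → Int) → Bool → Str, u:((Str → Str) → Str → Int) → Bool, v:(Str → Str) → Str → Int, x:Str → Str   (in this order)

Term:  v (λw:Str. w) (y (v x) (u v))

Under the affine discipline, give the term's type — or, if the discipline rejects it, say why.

not well-typed under affine — uses contraction: v ×3
usage: y=1; u=1; v=3; x=1; w (bound)=1
uses in reading order: v, w, y, v, x, u, v
typing: well-typed — term : Int
across the five disciplines: ordered ✗ · linear ✗ · affine ✗ · relevant ✓ · unrestricted ✓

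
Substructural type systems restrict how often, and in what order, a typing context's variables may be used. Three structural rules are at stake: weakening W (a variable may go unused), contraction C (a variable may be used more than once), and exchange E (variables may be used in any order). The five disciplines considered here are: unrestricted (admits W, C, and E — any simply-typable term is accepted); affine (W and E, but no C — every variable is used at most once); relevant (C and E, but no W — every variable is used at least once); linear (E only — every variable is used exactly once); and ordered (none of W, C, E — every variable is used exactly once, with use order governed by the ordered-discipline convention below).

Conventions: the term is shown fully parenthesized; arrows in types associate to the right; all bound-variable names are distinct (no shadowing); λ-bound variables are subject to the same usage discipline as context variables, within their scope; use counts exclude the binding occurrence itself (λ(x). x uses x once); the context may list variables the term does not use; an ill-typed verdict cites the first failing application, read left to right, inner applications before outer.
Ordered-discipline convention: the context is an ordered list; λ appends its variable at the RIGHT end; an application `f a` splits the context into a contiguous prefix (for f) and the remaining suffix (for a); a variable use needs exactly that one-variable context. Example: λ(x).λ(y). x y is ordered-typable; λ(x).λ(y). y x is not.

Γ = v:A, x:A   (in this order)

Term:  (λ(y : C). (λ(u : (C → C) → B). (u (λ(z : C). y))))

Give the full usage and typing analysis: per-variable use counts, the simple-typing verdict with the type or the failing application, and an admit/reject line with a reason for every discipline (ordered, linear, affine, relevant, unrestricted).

use counts: v: 0; x: 0; y (λ-bound): 1; u (λ-bound): 1; z (λ-bound): 0
uses in reading order: u, y
typing: well-typed at C → ((C → C) → B) → B
ordered ✗ (needs weakening: v, x, z unused)
linear ✗ (needs weakening: v, x, z unused)
affine ✓ (at most one use each (v, x, y, u, z))
relevant ✗ (needs weakening: v, x, z unused)
unrestricted ✓ (type-checks (C → ((C → C) → B) → B) and nothing is barred)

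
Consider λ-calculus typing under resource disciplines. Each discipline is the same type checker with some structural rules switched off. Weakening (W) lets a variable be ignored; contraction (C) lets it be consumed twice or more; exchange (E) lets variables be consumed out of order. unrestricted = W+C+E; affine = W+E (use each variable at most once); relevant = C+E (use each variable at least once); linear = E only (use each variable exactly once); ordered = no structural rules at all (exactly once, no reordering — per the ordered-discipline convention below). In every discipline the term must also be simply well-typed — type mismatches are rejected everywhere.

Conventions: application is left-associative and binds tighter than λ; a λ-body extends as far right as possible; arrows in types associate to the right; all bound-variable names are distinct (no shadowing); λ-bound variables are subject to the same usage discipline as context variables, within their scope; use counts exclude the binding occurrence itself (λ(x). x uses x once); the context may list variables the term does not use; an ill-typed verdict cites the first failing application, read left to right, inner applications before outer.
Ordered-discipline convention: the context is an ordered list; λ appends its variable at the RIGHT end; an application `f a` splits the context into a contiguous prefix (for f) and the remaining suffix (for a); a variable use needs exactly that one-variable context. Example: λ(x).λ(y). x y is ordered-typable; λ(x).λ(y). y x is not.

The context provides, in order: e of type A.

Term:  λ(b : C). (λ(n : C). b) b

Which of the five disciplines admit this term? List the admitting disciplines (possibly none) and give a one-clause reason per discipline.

admitted by: unrestricted
counts: e: 0; b (λ-bound): 2; n (λ-bound): 0
order of uses: b, b
typing: the term checks, with type C -> C
ordered: ✗, uses contraction: b ×2; e, n left unused
linear: ✗, uses contraction: b ×2; e, n left unused
affine: ✗, uses contraction: b ×2
relevant: ✗, e, n left unused
unrestricted: ✓, typability at C -> C is all that's needed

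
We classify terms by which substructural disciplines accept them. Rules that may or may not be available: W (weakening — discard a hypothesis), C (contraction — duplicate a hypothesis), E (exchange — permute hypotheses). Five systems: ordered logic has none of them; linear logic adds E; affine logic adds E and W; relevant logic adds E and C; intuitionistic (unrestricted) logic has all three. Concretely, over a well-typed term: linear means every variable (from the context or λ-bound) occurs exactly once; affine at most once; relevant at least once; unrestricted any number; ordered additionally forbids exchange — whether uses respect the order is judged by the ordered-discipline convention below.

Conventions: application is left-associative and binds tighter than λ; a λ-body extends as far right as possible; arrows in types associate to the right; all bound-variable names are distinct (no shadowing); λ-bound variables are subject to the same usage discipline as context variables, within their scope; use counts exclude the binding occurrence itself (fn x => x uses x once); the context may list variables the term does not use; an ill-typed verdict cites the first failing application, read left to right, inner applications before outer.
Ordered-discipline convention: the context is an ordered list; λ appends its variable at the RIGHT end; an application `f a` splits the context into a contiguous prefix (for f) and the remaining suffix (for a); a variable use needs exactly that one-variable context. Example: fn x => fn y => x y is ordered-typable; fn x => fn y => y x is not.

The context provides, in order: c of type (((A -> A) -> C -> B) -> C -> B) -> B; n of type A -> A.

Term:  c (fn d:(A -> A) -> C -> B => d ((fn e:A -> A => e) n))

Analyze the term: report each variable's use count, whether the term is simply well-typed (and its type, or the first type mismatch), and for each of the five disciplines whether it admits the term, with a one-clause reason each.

usage: c=1, n=1, d (λ-bound)=1, e (λ-bound)=1
left-to-right use order: c, d, e, n
typing: well-typed at B
ordered ✗ (no contiguous prefix/suffix split fits c, d, e, n)
linear ✓ (exactly-once usage across c, n, d, e)
affine ✓ (at most one use each (c, n, d, e))
relevant ✓ (at least one use each (c, n, d, e))
unrestricted ✓ (typability at B is all that's needed)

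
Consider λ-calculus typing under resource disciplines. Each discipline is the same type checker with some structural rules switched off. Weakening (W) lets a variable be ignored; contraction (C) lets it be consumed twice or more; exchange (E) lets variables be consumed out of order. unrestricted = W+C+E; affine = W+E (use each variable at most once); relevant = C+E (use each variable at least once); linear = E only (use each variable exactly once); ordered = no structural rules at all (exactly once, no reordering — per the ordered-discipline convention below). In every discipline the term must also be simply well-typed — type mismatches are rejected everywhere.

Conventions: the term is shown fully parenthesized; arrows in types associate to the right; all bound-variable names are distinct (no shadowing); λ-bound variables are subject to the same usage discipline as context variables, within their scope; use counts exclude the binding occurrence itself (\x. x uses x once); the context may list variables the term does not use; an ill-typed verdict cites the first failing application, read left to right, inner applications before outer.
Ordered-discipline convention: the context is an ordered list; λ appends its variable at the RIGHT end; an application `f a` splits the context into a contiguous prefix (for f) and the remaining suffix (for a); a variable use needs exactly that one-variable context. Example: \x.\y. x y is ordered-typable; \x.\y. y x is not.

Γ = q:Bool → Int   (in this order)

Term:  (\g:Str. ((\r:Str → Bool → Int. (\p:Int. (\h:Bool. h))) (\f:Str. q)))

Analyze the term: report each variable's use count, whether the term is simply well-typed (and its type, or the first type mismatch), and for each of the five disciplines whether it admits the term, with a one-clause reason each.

usage: q ×1; g (bound) ×0; r (bound) ×0; p (bound) ×0; h (bound) ×1; f (bound) ×0
use order (left to right): h, q
typing: the term checks, with type Str → Int → Bool → Bool
ordered ✗ (needs weakening: g, r, p, f unused)
linear ✗ (needs weakening: g, r, p, f unused)
affine ✓ (no duplicate uses among q, g, r, p, h, f)
relevant ✗ (needs weakening: g, r, p, f unused)
unrestricted ✓ (simply typable at Str → Int → Bool → Bool; W, C, E all held)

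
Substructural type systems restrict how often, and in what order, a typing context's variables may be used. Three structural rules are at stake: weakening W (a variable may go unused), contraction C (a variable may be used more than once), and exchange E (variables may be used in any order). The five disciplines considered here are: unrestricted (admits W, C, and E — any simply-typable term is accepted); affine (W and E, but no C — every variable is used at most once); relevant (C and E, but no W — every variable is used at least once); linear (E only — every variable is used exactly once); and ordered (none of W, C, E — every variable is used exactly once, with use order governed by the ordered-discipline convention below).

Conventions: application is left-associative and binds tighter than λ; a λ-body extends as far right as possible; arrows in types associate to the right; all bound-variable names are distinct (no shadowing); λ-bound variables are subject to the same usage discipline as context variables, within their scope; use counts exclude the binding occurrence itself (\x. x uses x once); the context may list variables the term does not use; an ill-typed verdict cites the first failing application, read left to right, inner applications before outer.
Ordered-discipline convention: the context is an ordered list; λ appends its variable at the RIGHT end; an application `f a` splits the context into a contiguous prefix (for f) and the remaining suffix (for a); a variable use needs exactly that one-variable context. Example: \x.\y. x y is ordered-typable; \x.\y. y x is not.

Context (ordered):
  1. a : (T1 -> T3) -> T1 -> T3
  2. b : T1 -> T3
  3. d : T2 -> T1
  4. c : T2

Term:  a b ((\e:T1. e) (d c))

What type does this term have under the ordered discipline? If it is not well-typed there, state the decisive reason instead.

term : T3
use counts: a=1, b=1, d=1, c=1, e (λ-bound)=1
use order (left to right): a, b, e, d, c
typing: the term checks, with type T3
all disciplines: ordered ✓; linear ✓; affine ✓; relevant ✓; unrestricted ✓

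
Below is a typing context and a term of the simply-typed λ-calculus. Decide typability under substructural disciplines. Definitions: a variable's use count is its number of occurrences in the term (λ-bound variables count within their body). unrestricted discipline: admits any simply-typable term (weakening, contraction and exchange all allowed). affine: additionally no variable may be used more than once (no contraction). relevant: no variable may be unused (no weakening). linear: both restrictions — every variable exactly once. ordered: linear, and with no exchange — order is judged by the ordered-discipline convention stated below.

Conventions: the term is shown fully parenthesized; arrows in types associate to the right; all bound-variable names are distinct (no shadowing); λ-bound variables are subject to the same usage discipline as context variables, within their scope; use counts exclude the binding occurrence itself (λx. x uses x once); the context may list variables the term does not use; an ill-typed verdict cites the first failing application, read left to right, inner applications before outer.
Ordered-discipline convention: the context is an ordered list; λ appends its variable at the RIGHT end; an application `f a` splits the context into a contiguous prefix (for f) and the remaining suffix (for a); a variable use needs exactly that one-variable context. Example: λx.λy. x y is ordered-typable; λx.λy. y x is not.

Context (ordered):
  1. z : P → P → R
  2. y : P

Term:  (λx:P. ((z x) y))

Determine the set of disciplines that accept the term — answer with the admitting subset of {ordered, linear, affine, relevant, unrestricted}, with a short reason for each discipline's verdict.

admitting disciplines: linear, affine, relevant, unrestricted
counts: z=1, y=1, x (λ-bound)=1
use order (left to right): z, x, y
typing: well-typed — term : P → R
ordered: ✗, no ordered split (uses run z, x, y)
linear: ✓, z, y, x: one use apiece
affine: ✓, none of z, y, x used more than once
relevant: ✓, at least one use each (z, y, x)
unrestricted: ✓, well-typed at P → R; no restrictions here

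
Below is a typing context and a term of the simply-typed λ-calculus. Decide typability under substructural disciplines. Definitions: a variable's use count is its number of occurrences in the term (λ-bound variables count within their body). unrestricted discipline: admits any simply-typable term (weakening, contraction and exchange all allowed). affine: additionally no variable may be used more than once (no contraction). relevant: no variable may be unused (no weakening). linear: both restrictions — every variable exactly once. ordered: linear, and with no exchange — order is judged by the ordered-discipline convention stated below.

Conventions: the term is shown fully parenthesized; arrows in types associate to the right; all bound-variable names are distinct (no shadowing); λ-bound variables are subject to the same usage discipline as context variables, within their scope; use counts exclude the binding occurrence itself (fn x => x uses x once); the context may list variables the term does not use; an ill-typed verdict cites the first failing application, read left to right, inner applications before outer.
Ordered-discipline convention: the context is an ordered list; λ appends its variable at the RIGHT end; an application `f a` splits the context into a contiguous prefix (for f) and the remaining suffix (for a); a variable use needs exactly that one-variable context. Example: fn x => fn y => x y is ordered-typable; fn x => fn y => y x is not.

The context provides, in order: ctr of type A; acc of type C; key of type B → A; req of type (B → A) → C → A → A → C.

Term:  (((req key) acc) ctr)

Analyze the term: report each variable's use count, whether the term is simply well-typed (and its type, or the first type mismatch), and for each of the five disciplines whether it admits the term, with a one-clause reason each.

usage: ctr: 1×; acc: 1×; key: 1×; req: 1×
use order (left to right): req, key, acc, ctr
typing: ✓ — A → C
ordered: ✗ — no contiguous prefix/suffix split fits req, key, acc, ctr
linear: ✓ — exactly-once usage across ctr, acc, key, req
affine: ✓ — at most one use each (ctr, acc, key, req)
relevant: ✓ — ctr, acc, key, req: all used, weakening unneeded
unrestricted: ✓ — typability at A → C is all that's needed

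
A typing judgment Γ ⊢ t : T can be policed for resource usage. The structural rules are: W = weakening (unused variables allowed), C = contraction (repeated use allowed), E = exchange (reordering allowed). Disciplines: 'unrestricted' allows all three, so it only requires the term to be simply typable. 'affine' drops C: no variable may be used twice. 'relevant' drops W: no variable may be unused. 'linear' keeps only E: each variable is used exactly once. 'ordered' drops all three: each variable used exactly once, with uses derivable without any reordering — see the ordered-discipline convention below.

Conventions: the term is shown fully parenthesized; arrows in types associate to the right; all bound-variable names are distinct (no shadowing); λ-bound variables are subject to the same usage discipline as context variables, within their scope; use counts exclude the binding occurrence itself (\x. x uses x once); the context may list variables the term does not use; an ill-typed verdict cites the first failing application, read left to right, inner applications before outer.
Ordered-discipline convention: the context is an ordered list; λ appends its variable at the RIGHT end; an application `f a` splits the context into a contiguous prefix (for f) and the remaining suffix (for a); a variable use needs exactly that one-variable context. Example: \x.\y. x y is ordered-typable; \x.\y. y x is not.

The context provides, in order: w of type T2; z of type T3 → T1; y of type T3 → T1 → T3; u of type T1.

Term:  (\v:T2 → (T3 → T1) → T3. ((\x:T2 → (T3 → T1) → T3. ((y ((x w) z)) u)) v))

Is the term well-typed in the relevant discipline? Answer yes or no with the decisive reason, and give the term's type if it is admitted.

yes — at least one use each (w, z, y, u, v, x); term : (T2 → (T3 → T1) → T3) → T3
usage: w: 1, z: 1, y: 1, u: 1, v (λ-bound): 1, x (λ-bound): 1
uses in reading order: y, x, w, z, u, v
typing: ✓ — (T2 → (T3 → T1) → T3) → T3
all disciplines: ordered ✗ · linear ✓ · affine ✓ · relevant ✓ · unrestricted ✓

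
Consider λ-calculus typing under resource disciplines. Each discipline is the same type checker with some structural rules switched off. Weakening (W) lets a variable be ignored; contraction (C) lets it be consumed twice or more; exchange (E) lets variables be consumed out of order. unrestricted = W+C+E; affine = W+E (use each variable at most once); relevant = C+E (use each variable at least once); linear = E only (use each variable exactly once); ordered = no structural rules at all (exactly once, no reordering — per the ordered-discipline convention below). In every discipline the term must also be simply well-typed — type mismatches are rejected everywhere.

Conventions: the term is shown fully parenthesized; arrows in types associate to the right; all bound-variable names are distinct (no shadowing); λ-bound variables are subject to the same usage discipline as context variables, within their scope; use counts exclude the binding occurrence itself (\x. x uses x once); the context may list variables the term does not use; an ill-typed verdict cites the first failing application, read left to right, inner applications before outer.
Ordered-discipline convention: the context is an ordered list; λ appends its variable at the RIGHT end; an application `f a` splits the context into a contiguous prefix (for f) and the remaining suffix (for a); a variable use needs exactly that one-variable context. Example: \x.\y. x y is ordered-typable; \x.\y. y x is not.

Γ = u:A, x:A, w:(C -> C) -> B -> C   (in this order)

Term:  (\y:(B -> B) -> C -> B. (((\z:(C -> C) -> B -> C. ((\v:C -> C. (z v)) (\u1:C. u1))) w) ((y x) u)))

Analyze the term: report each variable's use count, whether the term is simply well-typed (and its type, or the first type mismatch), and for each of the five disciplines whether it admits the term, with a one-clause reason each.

counts: u=1; x=1; w=1; y [bound]=1; z [bound]=1; v [bound]=1; u1 [bound]=1
order of uses: z, v, u1, w, y, x, u
typing: ill-typed: an argument A mismatches the expected B -> B
ordered ✗ (fails simple typing)
linear ✗ (a type mismatch blocks all five)
affine ✗ (the type mismatch rejects it)
relevant ✗ (not simply typable)
unrestricted ✗ (fails simple typing)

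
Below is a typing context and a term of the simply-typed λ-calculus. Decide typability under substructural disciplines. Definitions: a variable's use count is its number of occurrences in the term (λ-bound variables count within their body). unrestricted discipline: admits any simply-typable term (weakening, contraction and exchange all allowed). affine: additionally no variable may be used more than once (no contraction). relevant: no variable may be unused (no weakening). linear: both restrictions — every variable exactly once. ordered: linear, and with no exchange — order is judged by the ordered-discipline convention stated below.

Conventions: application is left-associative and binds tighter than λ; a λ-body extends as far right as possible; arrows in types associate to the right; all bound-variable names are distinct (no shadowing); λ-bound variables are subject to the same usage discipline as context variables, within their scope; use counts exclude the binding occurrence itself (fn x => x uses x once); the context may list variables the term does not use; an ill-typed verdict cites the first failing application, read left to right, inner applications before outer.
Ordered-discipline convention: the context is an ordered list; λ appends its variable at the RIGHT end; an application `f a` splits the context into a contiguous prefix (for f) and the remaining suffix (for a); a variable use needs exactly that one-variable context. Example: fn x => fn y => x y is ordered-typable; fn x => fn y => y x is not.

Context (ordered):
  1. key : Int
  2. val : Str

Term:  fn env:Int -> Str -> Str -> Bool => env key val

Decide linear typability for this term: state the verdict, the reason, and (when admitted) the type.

yes — exactly-once usage across key, val, env; term : (Int -> Str -> Str -> Bool) -> Str -> Bool
counts: key=1, val=1, env (λ-bound)=1
use order (left to right): env, key, val
typing: ✓ — (Int -> Str -> Str -> Bool) -> Str -> Bool
across the five disciplines: ordered ✗ · linear ✓ · affine ✓ · relevant ✓ · unrestricted ✓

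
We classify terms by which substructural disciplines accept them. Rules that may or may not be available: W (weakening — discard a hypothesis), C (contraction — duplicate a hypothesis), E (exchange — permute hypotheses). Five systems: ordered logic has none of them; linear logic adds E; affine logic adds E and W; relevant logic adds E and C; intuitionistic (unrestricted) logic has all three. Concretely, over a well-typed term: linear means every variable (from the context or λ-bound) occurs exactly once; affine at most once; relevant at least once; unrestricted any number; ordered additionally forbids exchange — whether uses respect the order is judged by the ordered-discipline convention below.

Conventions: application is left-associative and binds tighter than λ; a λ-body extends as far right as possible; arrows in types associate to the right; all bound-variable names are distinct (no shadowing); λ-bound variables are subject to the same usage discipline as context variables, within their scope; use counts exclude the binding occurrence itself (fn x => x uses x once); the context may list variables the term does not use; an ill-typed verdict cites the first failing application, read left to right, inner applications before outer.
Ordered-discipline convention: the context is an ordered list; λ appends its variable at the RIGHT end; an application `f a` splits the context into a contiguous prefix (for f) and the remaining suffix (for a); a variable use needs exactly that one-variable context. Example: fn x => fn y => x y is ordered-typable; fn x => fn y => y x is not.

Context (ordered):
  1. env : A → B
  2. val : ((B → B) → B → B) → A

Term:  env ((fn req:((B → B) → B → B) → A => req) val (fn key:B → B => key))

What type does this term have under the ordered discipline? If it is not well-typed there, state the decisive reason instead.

term : B
counts: env ×1, val ×1, req (bound) ×1, key (bound) ×1
use order (left to right): env, req, val, key
typing: ✓ — B
all disciplines: ordered ✓ · linear ✓ · affine ✓ · relevant ✓ · unrestricted ✓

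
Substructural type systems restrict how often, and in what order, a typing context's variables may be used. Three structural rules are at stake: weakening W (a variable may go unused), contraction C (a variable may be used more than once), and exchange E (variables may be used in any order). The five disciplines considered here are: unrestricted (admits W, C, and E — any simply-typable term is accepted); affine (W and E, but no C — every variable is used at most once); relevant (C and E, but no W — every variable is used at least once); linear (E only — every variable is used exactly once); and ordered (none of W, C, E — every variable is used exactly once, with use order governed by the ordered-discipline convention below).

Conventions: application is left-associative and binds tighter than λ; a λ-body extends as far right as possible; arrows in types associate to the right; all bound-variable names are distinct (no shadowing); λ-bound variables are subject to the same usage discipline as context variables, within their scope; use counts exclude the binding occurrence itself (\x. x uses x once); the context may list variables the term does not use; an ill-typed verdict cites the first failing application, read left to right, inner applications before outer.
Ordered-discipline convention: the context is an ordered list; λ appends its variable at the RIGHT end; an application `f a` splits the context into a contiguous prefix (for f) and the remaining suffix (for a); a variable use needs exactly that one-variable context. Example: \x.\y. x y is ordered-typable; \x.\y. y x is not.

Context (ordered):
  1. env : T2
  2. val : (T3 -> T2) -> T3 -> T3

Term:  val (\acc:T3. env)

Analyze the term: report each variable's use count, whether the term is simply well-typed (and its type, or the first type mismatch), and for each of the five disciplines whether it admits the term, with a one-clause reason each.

counts: env ×1; val ×1; acc [bound] ×0
order of uses: val, env
typing: well-typed — term : T3 -> T3
ordered ✗ (acc never used (weakening))
linear ✗ (acc never used (weakening))
affine ✓ (env, val, acc: no repeats, contraction unneeded)
relevant ✗ (acc never used (weakening))
unrestricted ✓ (simply typable at T3 -> T3; W, C, E all held)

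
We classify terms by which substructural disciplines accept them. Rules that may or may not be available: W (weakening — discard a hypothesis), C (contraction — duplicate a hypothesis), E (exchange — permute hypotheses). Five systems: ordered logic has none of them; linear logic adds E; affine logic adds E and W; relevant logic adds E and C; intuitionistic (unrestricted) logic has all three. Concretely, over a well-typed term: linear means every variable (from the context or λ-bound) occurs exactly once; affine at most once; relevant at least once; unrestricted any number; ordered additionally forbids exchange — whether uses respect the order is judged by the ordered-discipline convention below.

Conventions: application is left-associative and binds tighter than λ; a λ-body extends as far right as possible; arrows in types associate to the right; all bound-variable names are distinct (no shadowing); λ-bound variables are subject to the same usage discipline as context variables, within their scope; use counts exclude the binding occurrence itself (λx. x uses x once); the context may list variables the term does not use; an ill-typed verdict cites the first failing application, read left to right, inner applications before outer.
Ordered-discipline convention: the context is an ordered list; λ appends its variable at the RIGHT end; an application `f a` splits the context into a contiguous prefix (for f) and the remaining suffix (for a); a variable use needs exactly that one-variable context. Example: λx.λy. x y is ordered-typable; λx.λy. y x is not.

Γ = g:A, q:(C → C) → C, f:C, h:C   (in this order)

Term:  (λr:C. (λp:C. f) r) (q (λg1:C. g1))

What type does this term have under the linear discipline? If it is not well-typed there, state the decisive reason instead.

not well-typed under linear — g, h, p never used (weakening)
usage: g: 0, q: 1, f: 1, h: 0, r (λ-bound): 1, p (λ-bound): 0, g1 (λ-bound): 1
uses in reading order: f, r, q, g1
typing: well-typed — term : C
across the five disciplines: ordered ✗ | linear ✗ | affine ✓ | relevant ✗ | unrestricted ✓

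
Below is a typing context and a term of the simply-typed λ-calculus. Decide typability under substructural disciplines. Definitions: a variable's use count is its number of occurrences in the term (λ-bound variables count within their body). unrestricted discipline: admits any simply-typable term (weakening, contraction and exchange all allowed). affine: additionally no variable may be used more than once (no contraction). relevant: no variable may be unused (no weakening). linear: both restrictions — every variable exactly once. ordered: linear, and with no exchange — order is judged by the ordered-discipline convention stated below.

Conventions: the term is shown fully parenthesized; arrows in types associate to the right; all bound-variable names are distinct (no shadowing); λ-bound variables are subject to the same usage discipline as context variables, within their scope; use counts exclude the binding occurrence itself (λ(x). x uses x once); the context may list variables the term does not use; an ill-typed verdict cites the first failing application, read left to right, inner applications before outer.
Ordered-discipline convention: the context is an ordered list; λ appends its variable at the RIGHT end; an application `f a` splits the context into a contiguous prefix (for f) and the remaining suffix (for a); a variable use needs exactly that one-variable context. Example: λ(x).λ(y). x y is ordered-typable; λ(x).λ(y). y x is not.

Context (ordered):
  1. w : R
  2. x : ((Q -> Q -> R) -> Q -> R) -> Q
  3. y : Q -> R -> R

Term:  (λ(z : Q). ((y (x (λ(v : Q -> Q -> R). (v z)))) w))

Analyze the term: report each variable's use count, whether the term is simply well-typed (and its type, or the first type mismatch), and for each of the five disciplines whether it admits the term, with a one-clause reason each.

usage: w=1; x=1; y=1; z (λ-bound)=1; v (λ-bound)=1
left-to-right use order: y, x, v, z, w
typing: well-typed at Q -> R
ordered ✗ (needs exchange: uses follow y, x, v, z, w)
linear ✓ (single use per variable (w, x, y, z, v))
affine ✓ (w, x, y, z, v: no repeats, contraction unneeded)
relevant ✓ (every one of w, x, y, z, v appears)
unrestricted ✓ (well-typed at Q -> R; no restrictions here)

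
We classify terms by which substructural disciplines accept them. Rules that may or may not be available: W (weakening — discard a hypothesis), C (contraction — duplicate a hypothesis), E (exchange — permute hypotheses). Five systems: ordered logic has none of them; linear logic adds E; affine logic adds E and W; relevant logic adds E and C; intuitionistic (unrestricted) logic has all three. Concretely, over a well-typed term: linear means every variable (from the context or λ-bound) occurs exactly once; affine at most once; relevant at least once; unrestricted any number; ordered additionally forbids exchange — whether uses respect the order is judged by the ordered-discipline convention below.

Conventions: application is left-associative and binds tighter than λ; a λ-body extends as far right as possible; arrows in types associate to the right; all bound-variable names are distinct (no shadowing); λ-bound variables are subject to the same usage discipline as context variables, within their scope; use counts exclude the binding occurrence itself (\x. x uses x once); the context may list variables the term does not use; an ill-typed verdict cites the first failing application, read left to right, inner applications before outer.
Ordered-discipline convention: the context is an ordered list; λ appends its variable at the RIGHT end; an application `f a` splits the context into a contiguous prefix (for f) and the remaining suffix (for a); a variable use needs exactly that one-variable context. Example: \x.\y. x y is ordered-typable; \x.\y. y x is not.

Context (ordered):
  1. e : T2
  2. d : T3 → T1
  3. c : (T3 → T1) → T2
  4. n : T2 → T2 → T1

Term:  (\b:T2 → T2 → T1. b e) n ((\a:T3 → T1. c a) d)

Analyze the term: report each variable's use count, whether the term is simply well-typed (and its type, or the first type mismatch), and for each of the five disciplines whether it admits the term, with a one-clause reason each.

use counts: e: 1×; d: 1×; c: 1×; n: 1×; b (λ-bound): 1×; a (λ-bound): 1×
order of uses: b, e, n, c, a, d
typing: ✓ — T1
ordered: ✗ — no contiguous prefix/suffix split fits b, e, n, c, a, d
linear: ✓ — e, d, c, n, b, a: one use apiece
affine: ✓ — e, d, c, n, b, a: no repeats, contraction unneeded
relevant: ✓ — every one of e, d, c, n, b, a appears
unrestricted: ✓ — well-typed at T1; no restrictions here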